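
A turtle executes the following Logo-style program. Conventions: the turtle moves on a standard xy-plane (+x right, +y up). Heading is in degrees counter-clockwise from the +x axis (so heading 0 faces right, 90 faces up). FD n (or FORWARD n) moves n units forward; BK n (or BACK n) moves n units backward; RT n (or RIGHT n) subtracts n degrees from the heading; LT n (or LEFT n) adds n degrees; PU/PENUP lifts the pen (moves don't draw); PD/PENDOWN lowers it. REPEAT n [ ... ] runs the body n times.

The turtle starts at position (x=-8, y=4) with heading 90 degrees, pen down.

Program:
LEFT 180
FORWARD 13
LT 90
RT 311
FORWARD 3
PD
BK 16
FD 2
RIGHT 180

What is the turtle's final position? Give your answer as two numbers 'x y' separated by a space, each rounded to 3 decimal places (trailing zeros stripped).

Answer: -15.217 -17.302

Derivation:
Executing turtle program step by step:
Start: pos=(-8,4), heading=90, pen down
LT 180: heading 90 -> 270
FD 13: (-8,4) -> (-8,-9) [heading=270, draw]
LT 90: heading 270 -> 0
RT 311: heading 0 -> 49
FD 3: (-8,-9) -> (-6.032,-6.736) [heading=49, draw]
PD: pen down
BK 16: (-6.032,-6.736) -> (-16.529,-18.811) [heading=49, draw]
FD 2: (-16.529,-18.811) -> (-15.217,-17.302) [heading=49, draw]
RT 180: heading 49 -> 229
Final: pos=(-15.217,-17.302), heading=229, 4 segment(s) drawn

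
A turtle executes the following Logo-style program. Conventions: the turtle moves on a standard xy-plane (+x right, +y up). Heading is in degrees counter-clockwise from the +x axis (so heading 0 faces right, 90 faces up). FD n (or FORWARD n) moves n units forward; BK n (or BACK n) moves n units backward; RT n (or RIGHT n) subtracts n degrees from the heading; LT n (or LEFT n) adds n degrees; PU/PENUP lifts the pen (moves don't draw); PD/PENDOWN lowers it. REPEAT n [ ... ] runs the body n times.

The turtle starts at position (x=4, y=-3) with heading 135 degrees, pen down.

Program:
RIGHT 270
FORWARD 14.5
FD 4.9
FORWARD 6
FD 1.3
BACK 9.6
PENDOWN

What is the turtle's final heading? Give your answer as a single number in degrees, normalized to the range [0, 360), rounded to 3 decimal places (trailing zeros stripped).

Answer: 225

Derivation:
Executing turtle program step by step:
Start: pos=(4,-3), heading=135, pen down
RT 270: heading 135 -> 225
FD 14.5: (4,-3) -> (-6.253,-13.253) [heading=225, draw]
FD 4.9: (-6.253,-13.253) -> (-9.718,-16.718) [heading=225, draw]
FD 6: (-9.718,-16.718) -> (-13.961,-20.961) [heading=225, draw]
FD 1.3: (-13.961,-20.961) -> (-14.88,-21.88) [heading=225, draw]
BK 9.6: (-14.88,-21.88) -> (-8.092,-15.092) [heading=225, draw]
PD: pen down
Final: pos=(-8.092,-15.092), heading=225, 5 segment(s) drawn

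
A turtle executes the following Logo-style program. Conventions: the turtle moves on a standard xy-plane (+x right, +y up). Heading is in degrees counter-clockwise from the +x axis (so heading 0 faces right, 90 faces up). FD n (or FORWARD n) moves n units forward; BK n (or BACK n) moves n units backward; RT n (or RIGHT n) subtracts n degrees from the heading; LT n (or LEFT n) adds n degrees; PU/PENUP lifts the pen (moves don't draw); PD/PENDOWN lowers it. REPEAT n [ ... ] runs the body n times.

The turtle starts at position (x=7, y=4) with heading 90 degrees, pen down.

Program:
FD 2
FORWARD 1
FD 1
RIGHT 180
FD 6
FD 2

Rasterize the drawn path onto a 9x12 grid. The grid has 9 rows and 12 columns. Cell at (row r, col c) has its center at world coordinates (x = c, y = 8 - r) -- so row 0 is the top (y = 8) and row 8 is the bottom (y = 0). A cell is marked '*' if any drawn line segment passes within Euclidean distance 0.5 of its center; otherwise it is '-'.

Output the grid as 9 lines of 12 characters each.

Segment 0: (7,4) -> (7,6)
Segment 1: (7,6) -> (7,7)
Segment 2: (7,7) -> (7,8)
Segment 3: (7,8) -> (7,2)
Segment 4: (7,2) -> (7,0)

Answer: -------*----
-------*----
-------*----
-------*----
-------*----
-------*----
-------*----
-------*----
-------*----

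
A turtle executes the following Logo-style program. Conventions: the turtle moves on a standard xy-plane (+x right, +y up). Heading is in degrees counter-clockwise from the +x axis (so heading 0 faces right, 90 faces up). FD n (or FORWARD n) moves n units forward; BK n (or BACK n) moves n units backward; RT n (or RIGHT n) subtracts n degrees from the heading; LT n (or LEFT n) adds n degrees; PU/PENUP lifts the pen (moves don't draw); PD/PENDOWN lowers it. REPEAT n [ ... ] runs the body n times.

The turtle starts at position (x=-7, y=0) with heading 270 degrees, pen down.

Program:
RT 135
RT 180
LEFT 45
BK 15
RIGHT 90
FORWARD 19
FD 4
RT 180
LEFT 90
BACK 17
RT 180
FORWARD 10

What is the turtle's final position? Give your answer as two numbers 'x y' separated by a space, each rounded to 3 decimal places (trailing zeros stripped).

Answer: 5 -23

Derivation:
Executing turtle program step by step:
Start: pos=(-7,0), heading=270, pen down
RT 135: heading 270 -> 135
RT 180: heading 135 -> 315
LT 45: heading 315 -> 0
BK 15: (-7,0) -> (-22,0) [heading=0, draw]
RT 90: heading 0 -> 270
FD 19: (-22,0) -> (-22,-19) [heading=270, draw]
FD 4: (-22,-19) -> (-22,-23) [heading=270, draw]
RT 180: heading 270 -> 90
LT 90: heading 90 -> 180
BK 17: (-22,-23) -> (-5,-23) [heading=180, draw]
RT 180: heading 180 -> 0
FD 10: (-5,-23) -> (5,-23) [heading=0, draw]
Final: pos=(5,-23), heading=0, 5 segment(s) drawn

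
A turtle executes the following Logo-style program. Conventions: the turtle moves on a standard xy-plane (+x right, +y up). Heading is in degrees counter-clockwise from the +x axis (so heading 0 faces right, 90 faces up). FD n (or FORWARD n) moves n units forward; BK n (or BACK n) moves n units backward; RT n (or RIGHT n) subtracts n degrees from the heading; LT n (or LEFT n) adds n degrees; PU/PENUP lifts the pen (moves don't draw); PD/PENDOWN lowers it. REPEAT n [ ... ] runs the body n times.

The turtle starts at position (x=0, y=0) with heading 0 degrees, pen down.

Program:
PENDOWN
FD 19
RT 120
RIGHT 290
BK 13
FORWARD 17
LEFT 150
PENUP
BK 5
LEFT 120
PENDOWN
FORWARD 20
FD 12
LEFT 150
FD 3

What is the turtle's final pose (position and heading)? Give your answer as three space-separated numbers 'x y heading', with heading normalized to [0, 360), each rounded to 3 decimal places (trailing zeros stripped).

Answer: 0.88 -28.036 10

Derivation:
Executing turtle program step by step:
Start: pos=(0,0), heading=0, pen down
PD: pen down
FD 19: (0,0) -> (19,0) [heading=0, draw]
RT 120: heading 0 -> 240
RT 290: heading 240 -> 310
BK 13: (19,0) -> (10.644,9.959) [heading=310, draw]
FD 17: (10.644,9.959) -> (21.571,-3.064) [heading=310, draw]
LT 150: heading 310 -> 100
PU: pen up
BK 5: (21.571,-3.064) -> (22.439,-7.988) [heading=100, move]
LT 120: heading 100 -> 220
PD: pen down
FD 20: (22.439,-7.988) -> (7.119,-20.844) [heading=220, draw]
FD 12: (7.119,-20.844) -> (-2.074,-28.557) [heading=220, draw]
LT 150: heading 220 -> 10
FD 3: (-2.074,-28.557) -> (0.88,-28.036) [heading=10, draw]
Final: pos=(0.88,-28.036), heading=10, 6 segment(s) drawn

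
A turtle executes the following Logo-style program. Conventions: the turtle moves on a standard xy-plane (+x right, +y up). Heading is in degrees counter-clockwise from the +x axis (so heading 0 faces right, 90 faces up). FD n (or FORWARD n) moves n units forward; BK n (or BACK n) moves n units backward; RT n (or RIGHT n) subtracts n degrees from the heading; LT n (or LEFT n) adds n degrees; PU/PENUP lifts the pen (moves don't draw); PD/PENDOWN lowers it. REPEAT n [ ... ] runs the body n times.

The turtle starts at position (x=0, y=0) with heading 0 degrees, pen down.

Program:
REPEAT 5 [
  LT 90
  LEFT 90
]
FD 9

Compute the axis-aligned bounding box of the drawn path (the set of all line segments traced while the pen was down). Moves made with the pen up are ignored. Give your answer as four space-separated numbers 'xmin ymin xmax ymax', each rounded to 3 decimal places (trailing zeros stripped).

Executing turtle program step by step:
Start: pos=(0,0), heading=0, pen down
REPEAT 5 [
  -- iteration 1/5 --
  LT 90: heading 0 -> 90
  LT 90: heading 90 -> 180
  -- iteration 2/5 --
  LT 90: heading 180 -> 270
  LT 90: heading 270 -> 0
  -- iteration 3/5 --
  LT 90: heading 0 -> 90
  LT 90: heading 90 -> 180
  -- iteration 4/5 --
  LT 90: heading 180 -> 270
  LT 90: heading 270 -> 0
  -- iteration 5/5 --
  LT 90: heading 0 -> 90
  LT 90: heading 90 -> 180
]
FD 9: (0,0) -> (-9,0) [heading=180, draw]
Final: pos=(-9,0), heading=180, 1 segment(s) drawn

Segment endpoints: x in {-9, 0}, y in {0, 0}
xmin=-9, ymin=0, xmax=0, ymax=0

Answer: -9 0 0 0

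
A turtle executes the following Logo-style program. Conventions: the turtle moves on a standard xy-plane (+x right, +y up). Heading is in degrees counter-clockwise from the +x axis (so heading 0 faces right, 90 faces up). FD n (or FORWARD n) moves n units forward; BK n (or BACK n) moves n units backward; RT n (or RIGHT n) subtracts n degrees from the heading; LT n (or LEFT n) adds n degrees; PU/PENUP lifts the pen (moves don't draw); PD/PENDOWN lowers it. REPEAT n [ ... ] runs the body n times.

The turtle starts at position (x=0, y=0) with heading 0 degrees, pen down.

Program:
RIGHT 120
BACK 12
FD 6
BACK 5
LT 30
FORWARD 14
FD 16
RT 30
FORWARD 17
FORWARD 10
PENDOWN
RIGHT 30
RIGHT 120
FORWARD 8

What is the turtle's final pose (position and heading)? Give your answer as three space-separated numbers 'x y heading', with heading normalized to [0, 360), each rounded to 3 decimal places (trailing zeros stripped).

Executing turtle program step by step:
Start: pos=(0,0), heading=0, pen down
RT 120: heading 0 -> 240
BK 12: (0,0) -> (6,10.392) [heading=240, draw]
FD 6: (6,10.392) -> (3,5.196) [heading=240, draw]
BK 5: (3,5.196) -> (5.5,9.526) [heading=240, draw]
LT 30: heading 240 -> 270
FD 14: (5.5,9.526) -> (5.5,-4.474) [heading=270, draw]
FD 16: (5.5,-4.474) -> (5.5,-20.474) [heading=270, draw]
RT 30: heading 270 -> 240
FD 17: (5.5,-20.474) -> (-3,-35.196) [heading=240, draw]
FD 10: (-3,-35.196) -> (-8,-43.856) [heading=240, draw]
PD: pen down
RT 30: heading 240 -> 210
RT 120: heading 210 -> 90
FD 8: (-8,-43.856) -> (-8,-35.856) [heading=90, draw]
Final: pos=(-8,-35.856), heading=90, 8 segment(s) drawn

Answer: -8 -35.856 90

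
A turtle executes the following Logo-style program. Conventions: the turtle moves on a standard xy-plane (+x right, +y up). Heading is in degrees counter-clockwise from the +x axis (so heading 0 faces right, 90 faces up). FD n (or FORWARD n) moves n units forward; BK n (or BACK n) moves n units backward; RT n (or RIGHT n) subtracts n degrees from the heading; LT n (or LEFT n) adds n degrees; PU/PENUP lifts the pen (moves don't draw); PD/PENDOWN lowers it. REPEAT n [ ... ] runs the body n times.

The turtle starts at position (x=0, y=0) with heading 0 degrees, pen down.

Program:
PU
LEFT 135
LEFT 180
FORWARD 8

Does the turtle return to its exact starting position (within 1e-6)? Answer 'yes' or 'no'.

Answer: no

Derivation:
Executing turtle program step by step:
Start: pos=(0,0), heading=0, pen down
PU: pen up
LT 135: heading 0 -> 135
LT 180: heading 135 -> 315
FD 8: (0,0) -> (5.657,-5.657) [heading=315, move]
Final: pos=(5.657,-5.657), heading=315, 0 segment(s) drawn

Start position: (0, 0)
Final position: (5.657, -5.657)
Distance = 8; >= 1e-6 -> NOT closed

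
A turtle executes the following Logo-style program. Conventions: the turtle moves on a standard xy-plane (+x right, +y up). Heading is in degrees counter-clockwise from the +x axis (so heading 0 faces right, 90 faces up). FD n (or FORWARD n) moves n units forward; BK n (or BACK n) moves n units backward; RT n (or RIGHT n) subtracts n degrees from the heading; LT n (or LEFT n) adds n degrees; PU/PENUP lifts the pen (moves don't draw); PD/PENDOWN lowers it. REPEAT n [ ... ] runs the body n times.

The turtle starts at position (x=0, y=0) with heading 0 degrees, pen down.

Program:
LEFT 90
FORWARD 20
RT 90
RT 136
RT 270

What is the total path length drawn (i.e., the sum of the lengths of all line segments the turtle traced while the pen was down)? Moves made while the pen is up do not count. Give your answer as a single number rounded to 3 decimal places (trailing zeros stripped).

Answer: 20

Derivation:
Executing turtle program step by step:
Start: pos=(0,0), heading=0, pen down
LT 90: heading 0 -> 90
FD 20: (0,0) -> (0,20) [heading=90, draw]
RT 90: heading 90 -> 0
RT 136: heading 0 -> 224
RT 270: heading 224 -> 314
Final: pos=(0,20), heading=314, 1 segment(s) drawn

Segment lengths:
  seg 1: (0,0) -> (0,20), length = 20
Total = 20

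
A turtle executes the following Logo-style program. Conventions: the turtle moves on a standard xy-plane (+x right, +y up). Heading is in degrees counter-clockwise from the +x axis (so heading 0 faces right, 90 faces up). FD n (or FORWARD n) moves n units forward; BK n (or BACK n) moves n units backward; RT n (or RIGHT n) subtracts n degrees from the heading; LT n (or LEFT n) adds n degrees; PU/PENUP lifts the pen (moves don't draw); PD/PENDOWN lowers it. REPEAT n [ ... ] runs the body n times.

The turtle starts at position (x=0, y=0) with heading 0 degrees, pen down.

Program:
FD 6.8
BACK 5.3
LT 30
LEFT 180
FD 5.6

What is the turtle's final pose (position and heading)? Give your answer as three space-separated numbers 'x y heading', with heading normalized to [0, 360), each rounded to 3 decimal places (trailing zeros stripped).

Answer: -3.35 -2.8 210

Derivation:
Executing turtle program step by step:
Start: pos=(0,0), heading=0, pen down
FD 6.8: (0,0) -> (6.8,0) [heading=0, draw]
BK 5.3: (6.8,0) -> (1.5,0) [heading=0, draw]
LT 30: heading 0 -> 30
LT 180: heading 30 -> 210
FD 5.6: (1.5,0) -> (-3.35,-2.8) [heading=210, draw]
Final: pos=(-3.35,-2.8), heading=210, 3 segment(s) drawn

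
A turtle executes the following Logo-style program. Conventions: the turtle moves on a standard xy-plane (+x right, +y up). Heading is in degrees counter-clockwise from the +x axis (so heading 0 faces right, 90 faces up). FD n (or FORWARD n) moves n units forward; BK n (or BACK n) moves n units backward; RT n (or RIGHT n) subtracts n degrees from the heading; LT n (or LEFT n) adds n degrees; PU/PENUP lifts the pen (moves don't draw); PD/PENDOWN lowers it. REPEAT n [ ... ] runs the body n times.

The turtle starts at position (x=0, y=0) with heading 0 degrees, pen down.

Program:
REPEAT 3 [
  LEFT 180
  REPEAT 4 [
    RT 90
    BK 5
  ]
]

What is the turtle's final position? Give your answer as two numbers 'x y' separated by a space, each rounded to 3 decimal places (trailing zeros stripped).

Answer: 0 0

Derivation:
Executing turtle program step by step:
Start: pos=(0,0), heading=0, pen down
REPEAT 3 [
  -- iteration 1/3 --
  LT 180: heading 0 -> 180
  REPEAT 4 [
    -- iteration 1/4 --
    RT 90: heading 180 -> 90
    BK 5: (0,0) -> (0,-5) [heading=90, draw]
    -- iteration 2/4 --
    RT 90: heading 90 -> 0
    BK 5: (0,-5) -> (-5,-5) [heading=0, draw]
    -- iteration 3/4 --
    RT 90: heading 0 -> 270
    BK 5: (-5,-5) -> (-5,0) [heading=270, draw]
    -- iteration 4/4 --
    RT 90: heading 270 -> 180
    BK 5: (-5,0) -> (0,0) [heading=180, draw]
  ]
  -- iteration 2/3 --
  LT 180: heading 180 -> 0
  REPEAT 4 [
    -- iteration 1/4 --
    RT 90: heading 0 -> 270
    BK 5: (0,0) -> (0,5) [heading=270, draw]
    -- iteration 2/4 --
    RT 90: heading 270 -> 180
    BK 5: (0,5) -> (5,5) [heading=180, draw]
    -- iteration 3/4 --
    RT 90: heading 180 -> 90
    BK 5: (5,5) -> (5,0) [heading=90, draw]
    -- iteration 4/4 --
    RT 90: heading 90 -> 0
    BK 5: (5,0) -> (0,0) [heading=0, draw]
  ]
  -- iteration 3/3 --
  LT 180: heading 0 -> 180
  REPEAT 4 [
    -- iteration 1/4 --
    RT 90: heading 180 -> 90
    BK 5: (0,0) -> (0,-5) [heading=90, draw]
    -- iteration 2/4 --
    RT 90: heading 90 -> 0
    BK 5: (0,-5) -> (-5,-5) [heading=0, draw]
    -- iteration 3/4 --
    RT 90: heading 0 -> 270
    BK 5: (-5,-5) -> (-5,0) [heading=270, draw]
    -- iteration 4/4 --
    RT 90: heading 270 -> 180
    BK 5: (-5,0) -> (0,0) [heading=180, draw]
  ]
]
Final: pos=(0,0), heading=180, 12 segment(s) drawn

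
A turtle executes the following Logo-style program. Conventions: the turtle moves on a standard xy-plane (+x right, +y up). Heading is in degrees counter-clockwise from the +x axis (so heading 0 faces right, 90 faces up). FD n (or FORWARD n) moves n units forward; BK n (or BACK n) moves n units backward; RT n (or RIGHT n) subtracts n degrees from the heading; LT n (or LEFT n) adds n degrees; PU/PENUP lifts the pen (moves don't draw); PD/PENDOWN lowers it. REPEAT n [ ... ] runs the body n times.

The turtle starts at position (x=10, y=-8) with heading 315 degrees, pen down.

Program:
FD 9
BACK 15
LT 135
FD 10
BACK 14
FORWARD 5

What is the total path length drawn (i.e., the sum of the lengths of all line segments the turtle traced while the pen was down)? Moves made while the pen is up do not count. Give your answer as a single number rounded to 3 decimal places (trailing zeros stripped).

Executing turtle program step by step:
Start: pos=(10,-8), heading=315, pen down
FD 9: (10,-8) -> (16.364,-14.364) [heading=315, draw]
BK 15: (16.364,-14.364) -> (5.757,-3.757) [heading=315, draw]
LT 135: heading 315 -> 90
FD 10: (5.757,-3.757) -> (5.757,6.243) [heading=90, draw]
BK 14: (5.757,6.243) -> (5.757,-7.757) [heading=90, draw]
FD 5: (5.757,-7.757) -> (5.757,-2.757) [heading=90, draw]
Final: pos=(5.757,-2.757), heading=90, 5 segment(s) drawn

Segment lengths:
  seg 1: (10,-8) -> (16.364,-14.364), length = 9
  seg 2: (16.364,-14.364) -> (5.757,-3.757), length = 15
  seg 3: (5.757,-3.757) -> (5.757,6.243), length = 10
  seg 4: (5.757,6.243) -> (5.757,-7.757), length = 14
  seg 5: (5.757,-7.757) -> (5.757,-2.757), length = 5
Total = 53

Answer: 53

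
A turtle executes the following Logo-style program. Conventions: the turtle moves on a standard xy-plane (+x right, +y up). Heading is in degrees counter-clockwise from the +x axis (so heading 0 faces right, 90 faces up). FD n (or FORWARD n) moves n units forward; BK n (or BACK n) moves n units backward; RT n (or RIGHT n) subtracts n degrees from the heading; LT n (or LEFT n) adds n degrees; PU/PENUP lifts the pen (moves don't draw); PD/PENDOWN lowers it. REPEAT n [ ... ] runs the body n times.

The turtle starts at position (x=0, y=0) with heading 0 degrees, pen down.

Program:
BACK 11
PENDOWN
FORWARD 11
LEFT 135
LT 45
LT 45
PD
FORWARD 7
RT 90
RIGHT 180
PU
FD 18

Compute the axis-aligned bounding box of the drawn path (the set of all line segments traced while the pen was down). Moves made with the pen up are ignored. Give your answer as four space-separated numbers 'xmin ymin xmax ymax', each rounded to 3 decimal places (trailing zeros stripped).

Answer: -11 -4.95 0 0

Derivation:
Executing turtle program step by step:
Start: pos=(0,0), heading=0, pen down
BK 11: (0,0) -> (-11,0) [heading=0, draw]
PD: pen down
FD 11: (-11,0) -> (0,0) [heading=0, draw]
LT 135: heading 0 -> 135
LT 45: heading 135 -> 180
LT 45: heading 180 -> 225
PD: pen down
FD 7: (0,0) -> (-4.95,-4.95) [heading=225, draw]
RT 90: heading 225 -> 135
RT 180: heading 135 -> 315
PU: pen up
FD 18: (-4.95,-4.95) -> (7.778,-17.678) [heading=315, move]
Final: pos=(7.778,-17.678), heading=315, 3 segment(s) drawn

Segment endpoints: x in {-11, -4.95, 0}, y in {-4.95, 0}
xmin=-11, ymin=-4.95, xmax=0, ymax=0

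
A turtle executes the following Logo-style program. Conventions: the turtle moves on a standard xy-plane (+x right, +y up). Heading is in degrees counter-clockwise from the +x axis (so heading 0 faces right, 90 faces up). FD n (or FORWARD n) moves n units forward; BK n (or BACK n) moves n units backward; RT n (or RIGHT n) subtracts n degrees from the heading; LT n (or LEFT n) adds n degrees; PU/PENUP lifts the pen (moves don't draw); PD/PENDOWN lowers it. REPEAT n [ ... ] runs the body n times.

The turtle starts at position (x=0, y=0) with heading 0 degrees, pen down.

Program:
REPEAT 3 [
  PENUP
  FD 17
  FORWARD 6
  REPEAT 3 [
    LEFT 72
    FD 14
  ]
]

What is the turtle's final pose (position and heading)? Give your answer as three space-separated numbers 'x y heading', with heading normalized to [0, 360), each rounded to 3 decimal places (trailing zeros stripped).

Answer: -2.5 8.355 288

Derivation:
Executing turtle program step by step:
Start: pos=(0,0), heading=0, pen down
REPEAT 3 [
  -- iteration 1/3 --
  PU: pen up
  FD 17: (0,0) -> (17,0) [heading=0, move]
  FD 6: (17,0) -> (23,0) [heading=0, move]
  REPEAT 3 [
    -- iteration 1/3 --
    LT 72: heading 0 -> 72
    FD 14: (23,0) -> (27.326,13.315) [heading=72, move]
    -- iteration 2/3 --
    LT 72: heading 72 -> 144
    FD 14: (27.326,13.315) -> (16,21.544) [heading=144, move]
    -- iteration 3/3 --
    LT 72: heading 144 -> 216
    FD 14: (16,21.544) -> (4.674,13.315) [heading=216, move]
  ]
  -- iteration 2/3 --
  PU: pen up
  FD 17: (4.674,13.315) -> (-9.08,3.322) [heading=216, move]
  FD 6: (-9.08,3.322) -> (-13.934,-0.204) [heading=216, move]
  REPEAT 3 [
    -- iteration 1/3 --
    LT 72: heading 216 -> 288
    FD 14: (-13.934,-0.204) -> (-9.607,-13.519) [heading=288, move]
    -- iteration 2/3 --
    LT 72: heading 288 -> 0
    FD 14: (-9.607,-13.519) -> (4.393,-13.519) [heading=0, move]
    -- iteration 3/3 --
    LT 72: heading 0 -> 72
    FD 14: (4.393,-13.519) -> (8.719,-0.204) [heading=72, move]
  ]
  -- iteration 3/3 --
  PU: pen up
  FD 17: (8.719,-0.204) -> (13.972,15.964) [heading=72, move]
  FD 6: (13.972,15.964) -> (15.826,21.67) [heading=72, move]
  REPEAT 3 [
    -- iteration 1/3 --
    LT 72: heading 72 -> 144
    FD 14: (15.826,21.67) -> (4.5,29.899) [heading=144, move]
    -- iteration 2/3 --
    LT 72: heading 144 -> 216
    FD 14: (4.5,29.899) -> (-6.826,21.67) [heading=216, move]
    -- iteration 3/3 --
    LT 72: heading 216 -> 288
    FD 14: (-6.826,21.67) -> (-2.5,8.355) [heading=288, move]
  ]
]
Final: pos=(-2.5,8.355), heading=288, 0 segment(s) drawn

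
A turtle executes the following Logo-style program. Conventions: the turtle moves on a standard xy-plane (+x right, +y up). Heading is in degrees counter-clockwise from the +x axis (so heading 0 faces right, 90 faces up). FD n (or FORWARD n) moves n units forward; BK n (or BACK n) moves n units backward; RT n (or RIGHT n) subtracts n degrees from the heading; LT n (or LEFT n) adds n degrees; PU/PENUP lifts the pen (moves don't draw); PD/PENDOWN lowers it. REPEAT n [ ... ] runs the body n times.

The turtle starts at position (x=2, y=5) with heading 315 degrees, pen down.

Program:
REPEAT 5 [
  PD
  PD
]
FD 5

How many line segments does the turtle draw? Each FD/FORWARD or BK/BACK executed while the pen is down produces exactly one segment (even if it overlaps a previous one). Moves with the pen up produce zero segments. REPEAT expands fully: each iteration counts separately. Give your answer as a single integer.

Answer: 1

Derivation:
Executing turtle program step by step:
Start: pos=(2,5), heading=315, pen down
REPEAT 5 [
  -- iteration 1/5 --
  PD: pen down
  PD: pen down
  -- iteration 2/5 --
  PD: pen down
  PD: pen down
  -- iteration 3/5 --
  PD: pen down
  PD: pen down
  -- iteration 4/5 --
  PD: pen down
  PD: pen down
  -- iteration 5/5 --
  PD: pen down
  PD: pen down
]
FD 5: (2,5) -> (5.536,1.464) [heading=315, draw]
Final: pos=(5.536,1.464), heading=315, 1 segment(s) drawn
Segments drawn: 1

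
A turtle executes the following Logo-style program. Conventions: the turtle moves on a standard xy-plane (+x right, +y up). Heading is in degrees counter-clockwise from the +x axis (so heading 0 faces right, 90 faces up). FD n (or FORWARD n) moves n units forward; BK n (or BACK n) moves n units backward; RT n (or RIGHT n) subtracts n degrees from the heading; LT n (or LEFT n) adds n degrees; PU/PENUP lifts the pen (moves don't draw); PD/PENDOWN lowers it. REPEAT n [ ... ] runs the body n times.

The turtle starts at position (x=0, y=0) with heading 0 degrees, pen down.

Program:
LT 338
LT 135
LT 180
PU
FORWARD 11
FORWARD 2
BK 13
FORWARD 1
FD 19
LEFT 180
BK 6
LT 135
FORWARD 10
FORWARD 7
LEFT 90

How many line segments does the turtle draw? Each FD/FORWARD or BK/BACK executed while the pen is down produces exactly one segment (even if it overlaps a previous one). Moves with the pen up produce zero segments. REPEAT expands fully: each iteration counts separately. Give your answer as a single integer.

Executing turtle program step by step:
Start: pos=(0,0), heading=0, pen down
LT 338: heading 0 -> 338
LT 135: heading 338 -> 113
LT 180: heading 113 -> 293
PU: pen up
FD 11: (0,0) -> (4.298,-10.126) [heading=293, move]
FD 2: (4.298,-10.126) -> (5.08,-11.967) [heading=293, move]
BK 13: (5.08,-11.967) -> (0,0) [heading=293, move]
FD 1: (0,0) -> (0.391,-0.921) [heading=293, move]
FD 19: (0.391,-0.921) -> (7.815,-18.41) [heading=293, move]
LT 180: heading 293 -> 113
BK 6: (7.815,-18.41) -> (10.159,-23.933) [heading=113, move]
LT 135: heading 113 -> 248
FD 10: (10.159,-23.933) -> (6.413,-33.205) [heading=248, move]
FD 7: (6.413,-33.205) -> (3.791,-39.695) [heading=248, move]
LT 90: heading 248 -> 338
Final: pos=(3.791,-39.695), heading=338, 0 segment(s) drawn
Segments drawn: 0

Answer: 0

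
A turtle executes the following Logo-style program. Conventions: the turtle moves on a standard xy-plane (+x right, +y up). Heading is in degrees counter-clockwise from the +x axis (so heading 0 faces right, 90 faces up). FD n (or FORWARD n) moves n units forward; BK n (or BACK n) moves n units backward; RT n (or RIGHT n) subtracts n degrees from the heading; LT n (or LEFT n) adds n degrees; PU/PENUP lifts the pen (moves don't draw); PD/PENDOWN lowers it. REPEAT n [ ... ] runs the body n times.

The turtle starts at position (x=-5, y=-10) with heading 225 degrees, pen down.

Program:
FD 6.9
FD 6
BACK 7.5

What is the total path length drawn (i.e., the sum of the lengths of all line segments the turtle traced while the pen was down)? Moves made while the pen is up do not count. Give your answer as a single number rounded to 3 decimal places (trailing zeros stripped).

Executing turtle program step by step:
Start: pos=(-5,-10), heading=225, pen down
FD 6.9: (-5,-10) -> (-9.879,-14.879) [heading=225, draw]
FD 6: (-9.879,-14.879) -> (-14.122,-19.122) [heading=225, draw]
BK 7.5: (-14.122,-19.122) -> (-8.818,-13.818) [heading=225, draw]
Final: pos=(-8.818,-13.818), heading=225, 3 segment(s) drawn

Segment lengths:
  seg 1: (-5,-10) -> (-9.879,-14.879), length = 6.9
  seg 2: (-9.879,-14.879) -> (-14.122,-19.122), length = 6
  seg 3: (-14.122,-19.122) -> (-8.818,-13.818), length = 7.5
Total = 20.4

Answer: 20.4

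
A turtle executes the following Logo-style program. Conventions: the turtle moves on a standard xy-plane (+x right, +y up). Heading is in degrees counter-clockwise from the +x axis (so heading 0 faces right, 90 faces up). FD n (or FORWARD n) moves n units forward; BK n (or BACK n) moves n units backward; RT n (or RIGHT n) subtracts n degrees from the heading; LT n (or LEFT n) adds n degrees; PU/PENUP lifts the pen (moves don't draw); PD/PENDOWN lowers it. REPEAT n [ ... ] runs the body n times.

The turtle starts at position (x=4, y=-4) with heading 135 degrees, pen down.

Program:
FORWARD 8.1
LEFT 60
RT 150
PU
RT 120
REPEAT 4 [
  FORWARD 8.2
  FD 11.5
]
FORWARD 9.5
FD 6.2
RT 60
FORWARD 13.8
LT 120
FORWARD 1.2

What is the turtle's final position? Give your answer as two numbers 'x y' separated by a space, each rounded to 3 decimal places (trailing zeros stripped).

Executing turtle program step by step:
Start: pos=(4,-4), heading=135, pen down
FD 8.1: (4,-4) -> (-1.728,1.728) [heading=135, draw]
LT 60: heading 135 -> 195
RT 150: heading 195 -> 45
PU: pen up
RT 120: heading 45 -> 285
REPEAT 4 [
  -- iteration 1/4 --
  FD 8.2: (-1.728,1.728) -> (0.395,-6.193) [heading=285, move]
  FD 11.5: (0.395,-6.193) -> (3.371,-17.301) [heading=285, move]
  -- iteration 2/4 --
  FD 8.2: (3.371,-17.301) -> (5.493,-25.222) [heading=285, move]
  FD 11.5: (5.493,-25.222) -> (8.47,-36.33) [heading=285, move]
  -- iteration 3/4 --
  FD 8.2: (8.47,-36.33) -> (10.592,-44.251) [heading=285, move]
  FD 11.5: (10.592,-44.251) -> (13.569,-55.359) [heading=285, move]
  -- iteration 4/4 --
  FD 8.2: (13.569,-55.359) -> (15.691,-63.279) [heading=285, move]
  FD 11.5: (15.691,-63.279) -> (18.667,-74.387) [heading=285, move]
]
FD 9.5: (18.667,-74.387) -> (21.126,-83.564) [heading=285, move]
FD 6.2: (21.126,-83.564) -> (22.731,-89.552) [heading=285, move]
RT 60: heading 285 -> 225
FD 13.8: (22.731,-89.552) -> (12.973,-99.31) [heading=225, move]
LT 120: heading 225 -> 345
FD 1.2: (12.973,-99.31) -> (14.132,-99.621) [heading=345, move]
Final: pos=(14.132,-99.621), heading=345, 1 segment(s) drawn

Answer: 14.132 -99.621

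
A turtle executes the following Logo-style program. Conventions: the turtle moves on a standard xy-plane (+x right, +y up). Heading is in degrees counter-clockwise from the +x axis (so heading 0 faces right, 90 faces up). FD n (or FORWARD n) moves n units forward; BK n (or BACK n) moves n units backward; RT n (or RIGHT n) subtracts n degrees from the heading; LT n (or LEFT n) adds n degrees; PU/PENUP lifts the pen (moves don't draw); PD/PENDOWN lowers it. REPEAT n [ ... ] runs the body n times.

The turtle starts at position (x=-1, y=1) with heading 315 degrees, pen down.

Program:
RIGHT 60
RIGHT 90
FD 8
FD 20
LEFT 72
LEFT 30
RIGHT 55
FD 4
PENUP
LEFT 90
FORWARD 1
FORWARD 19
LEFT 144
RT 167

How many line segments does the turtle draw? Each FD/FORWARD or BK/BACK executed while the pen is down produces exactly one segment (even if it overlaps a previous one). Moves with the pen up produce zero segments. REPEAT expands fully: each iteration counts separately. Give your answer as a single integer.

Answer: 3

Derivation:
Executing turtle program step by step:
Start: pos=(-1,1), heading=315, pen down
RT 60: heading 315 -> 255
RT 90: heading 255 -> 165
FD 8: (-1,1) -> (-8.727,3.071) [heading=165, draw]
FD 20: (-8.727,3.071) -> (-28.046,8.247) [heading=165, draw]
LT 72: heading 165 -> 237
LT 30: heading 237 -> 267
RT 55: heading 267 -> 212
FD 4: (-28.046,8.247) -> (-31.438,6.127) [heading=212, draw]
PU: pen up
LT 90: heading 212 -> 302
FD 1: (-31.438,6.127) -> (-30.908,5.279) [heading=302, move]
FD 19: (-30.908,5.279) -> (-20.84,-10.834) [heading=302, move]
LT 144: heading 302 -> 86
RT 167: heading 86 -> 279
Final: pos=(-20.84,-10.834), heading=279, 3 segment(s) drawn
Segments drawn: 3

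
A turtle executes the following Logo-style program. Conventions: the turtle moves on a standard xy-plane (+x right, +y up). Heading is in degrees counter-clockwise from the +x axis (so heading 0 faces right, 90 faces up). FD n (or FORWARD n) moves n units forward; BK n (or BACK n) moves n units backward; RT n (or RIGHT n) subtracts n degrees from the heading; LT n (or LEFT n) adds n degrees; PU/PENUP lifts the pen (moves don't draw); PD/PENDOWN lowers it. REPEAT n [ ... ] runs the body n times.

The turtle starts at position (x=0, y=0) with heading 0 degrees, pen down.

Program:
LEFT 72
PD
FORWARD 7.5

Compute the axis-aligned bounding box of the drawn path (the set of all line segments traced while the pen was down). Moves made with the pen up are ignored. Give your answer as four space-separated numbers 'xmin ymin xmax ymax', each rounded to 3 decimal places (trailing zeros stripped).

Answer: 0 0 2.318 7.133

Derivation:
Executing turtle program step by step:
Start: pos=(0,0), heading=0, pen down
LT 72: heading 0 -> 72
PD: pen down
FD 7.5: (0,0) -> (2.318,7.133) [heading=72, draw]
Final: pos=(2.318,7.133), heading=72, 1 segment(s) drawn

Segment endpoints: x in {0, 2.318}, y in {0, 7.133}
xmin=0, ymin=0, xmax=2.318, ymax=7.133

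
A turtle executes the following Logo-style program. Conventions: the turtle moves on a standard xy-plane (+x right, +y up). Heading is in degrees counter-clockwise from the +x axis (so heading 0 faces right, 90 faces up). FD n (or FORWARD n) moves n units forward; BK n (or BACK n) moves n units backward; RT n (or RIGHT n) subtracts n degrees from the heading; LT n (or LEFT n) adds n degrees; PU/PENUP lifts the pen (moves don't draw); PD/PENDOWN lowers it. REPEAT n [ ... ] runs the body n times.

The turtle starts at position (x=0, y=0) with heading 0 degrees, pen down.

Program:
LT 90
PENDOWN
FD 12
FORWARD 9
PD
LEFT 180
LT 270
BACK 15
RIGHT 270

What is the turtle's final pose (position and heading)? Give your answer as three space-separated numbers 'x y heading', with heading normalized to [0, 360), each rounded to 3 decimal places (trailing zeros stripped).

Answer: 15 21 270

Derivation:
Executing turtle program step by step:
Start: pos=(0,0), heading=0, pen down
LT 90: heading 0 -> 90
PD: pen down
FD 12: (0,0) -> (0,12) [heading=90, draw]
FD 9: (0,12) -> (0,21) [heading=90, draw]
PD: pen down
LT 180: heading 90 -> 270
LT 270: heading 270 -> 180
BK 15: (0,21) -> (15,21) [heading=180, draw]
RT 270: heading 180 -> 270
Final: pos=(15,21), heading=270, 3 segment(s) drawn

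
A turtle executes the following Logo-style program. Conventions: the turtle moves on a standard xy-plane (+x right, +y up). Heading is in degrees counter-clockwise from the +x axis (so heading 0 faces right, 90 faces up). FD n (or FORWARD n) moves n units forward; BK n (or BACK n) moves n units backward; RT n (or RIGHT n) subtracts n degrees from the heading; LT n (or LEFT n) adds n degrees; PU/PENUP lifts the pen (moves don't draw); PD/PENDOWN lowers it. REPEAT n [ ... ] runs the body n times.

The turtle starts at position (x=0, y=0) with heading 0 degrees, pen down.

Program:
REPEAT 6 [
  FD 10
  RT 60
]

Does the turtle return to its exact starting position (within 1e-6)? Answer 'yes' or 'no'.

Executing turtle program step by step:
Start: pos=(0,0), heading=0, pen down
REPEAT 6 [
  -- iteration 1/6 --
  FD 10: (0,0) -> (10,0) [heading=0, draw]
  RT 60: heading 0 -> 300
  -- iteration 2/6 --
  FD 10: (10,0) -> (15,-8.66) [heading=300, draw]
  RT 60: heading 300 -> 240
  -- iteration 3/6 --
  FD 10: (15,-8.66) -> (10,-17.321) [heading=240, draw]
  RT 60: heading 240 -> 180
  -- iteration 4/6 --
  FD 10: (10,-17.321) -> (0,-17.321) [heading=180, draw]
  RT 60: heading 180 -> 120
  -- iteration 5/6 --
  FD 10: (0,-17.321) -> (-5,-8.66) [heading=120, draw]
  RT 60: heading 120 -> 60
  -- iteration 6/6 --
  FD 10: (-5,-8.66) -> (0,0) [heading=60, draw]
  RT 60: heading 60 -> 0
]
Final: pos=(0,0), heading=0, 6 segment(s) drawn

Start position: (0, 0)
Final position: (0, 0)
Distance = 0; < 1e-6 -> CLOSED

Answer: yes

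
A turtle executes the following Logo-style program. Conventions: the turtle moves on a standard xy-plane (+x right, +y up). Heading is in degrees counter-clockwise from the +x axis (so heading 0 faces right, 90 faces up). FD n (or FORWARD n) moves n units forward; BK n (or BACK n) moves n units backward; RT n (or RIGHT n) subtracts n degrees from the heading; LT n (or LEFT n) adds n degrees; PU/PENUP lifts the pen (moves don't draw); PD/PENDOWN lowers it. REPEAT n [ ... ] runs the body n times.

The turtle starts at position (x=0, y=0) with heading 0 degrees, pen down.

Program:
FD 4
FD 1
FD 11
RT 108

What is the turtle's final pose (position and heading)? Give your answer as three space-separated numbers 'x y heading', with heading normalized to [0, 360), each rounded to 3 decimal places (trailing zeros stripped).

Answer: 16 0 252

Derivation:
Executing turtle program step by step:
Start: pos=(0,0), heading=0, pen down
FD 4: (0,0) -> (4,0) [heading=0, draw]
FD 1: (4,0) -> (5,0) [heading=0, draw]
FD 11: (5,0) -> (16,0) [heading=0, draw]
RT 108: heading 0 -> 252
Final: pos=(16,0), heading=252, 3 segment(s) drawn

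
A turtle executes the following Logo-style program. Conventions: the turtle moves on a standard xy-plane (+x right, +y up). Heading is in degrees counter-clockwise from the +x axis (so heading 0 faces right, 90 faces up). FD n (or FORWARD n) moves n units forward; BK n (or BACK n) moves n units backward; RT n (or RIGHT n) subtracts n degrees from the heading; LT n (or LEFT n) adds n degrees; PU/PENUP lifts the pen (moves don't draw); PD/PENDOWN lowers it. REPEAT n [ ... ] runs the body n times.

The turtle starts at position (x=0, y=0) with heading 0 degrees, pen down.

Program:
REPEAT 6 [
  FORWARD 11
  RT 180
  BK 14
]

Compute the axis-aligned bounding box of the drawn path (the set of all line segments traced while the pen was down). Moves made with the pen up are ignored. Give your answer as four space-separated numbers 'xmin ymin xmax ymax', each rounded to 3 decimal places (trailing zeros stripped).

Executing turtle program step by step:
Start: pos=(0,0), heading=0, pen down
REPEAT 6 [
  -- iteration 1/6 --
  FD 11: (0,0) -> (11,0) [heading=0, draw]
  RT 180: heading 0 -> 180
  BK 14: (11,0) -> (25,0) [heading=180, draw]
  -- iteration 2/6 --
  FD 11: (25,0) -> (14,0) [heading=180, draw]
  RT 180: heading 180 -> 0
  BK 14: (14,0) -> (0,0) [heading=0, draw]
  -- iteration 3/6 --
  FD 11: (0,0) -> (11,0) [heading=0, draw]
  RT 180: heading 0 -> 180
  BK 14: (11,0) -> (25,0) [heading=180, draw]
  -- iteration 4/6 --
  FD 11: (25,0) -> (14,0) [heading=180, draw]
  RT 180: heading 180 -> 0
  BK 14: (14,0) -> (0,0) [heading=0, draw]
  -- iteration 5/6 --
  FD 11: (0,0) -> (11,0) [heading=0, draw]
  RT 180: heading 0 -> 180
  BK 14: (11,0) -> (25,0) [heading=180, draw]
  -- iteration 6/6 --
  FD 11: (25,0) -> (14,0) [heading=180, draw]
  RT 180: heading 180 -> 0
  BK 14: (14,0) -> (0,0) [heading=0, draw]
]
Final: pos=(0,0), heading=0, 12 segment(s) drawn

Segment endpoints: x in {0, 11, 14, 25}, y in {0, 0, 0, 0, 0, 0, 0, 0, 0, 0, 0, 0}
xmin=0, ymin=0, xmax=25, ymax=0

Answer: 0 0 25 0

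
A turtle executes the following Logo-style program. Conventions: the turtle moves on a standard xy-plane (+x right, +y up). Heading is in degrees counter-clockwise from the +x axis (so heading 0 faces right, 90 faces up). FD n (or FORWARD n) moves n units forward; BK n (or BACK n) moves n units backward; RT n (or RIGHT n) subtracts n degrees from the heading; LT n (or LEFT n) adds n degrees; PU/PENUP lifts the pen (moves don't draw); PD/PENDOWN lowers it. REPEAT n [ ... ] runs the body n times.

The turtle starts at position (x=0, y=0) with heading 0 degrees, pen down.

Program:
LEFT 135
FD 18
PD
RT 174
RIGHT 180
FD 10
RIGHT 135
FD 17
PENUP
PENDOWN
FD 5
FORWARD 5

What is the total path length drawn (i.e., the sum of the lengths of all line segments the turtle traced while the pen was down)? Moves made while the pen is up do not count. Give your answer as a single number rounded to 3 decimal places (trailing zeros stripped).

Executing turtle program step by step:
Start: pos=(0,0), heading=0, pen down
LT 135: heading 0 -> 135
FD 18: (0,0) -> (-12.728,12.728) [heading=135, draw]
PD: pen down
RT 174: heading 135 -> 321
RT 180: heading 321 -> 141
FD 10: (-12.728,12.728) -> (-20.499,19.021) [heading=141, draw]
RT 135: heading 141 -> 6
FD 17: (-20.499,19.021) -> (-3.593,20.798) [heading=6, draw]
PU: pen up
PD: pen down
FD 5: (-3.593,20.798) -> (1.38,21.321) [heading=6, draw]
FD 5: (1.38,21.321) -> (6.353,21.843) [heading=6, draw]
Final: pos=(6.353,21.843), heading=6, 5 segment(s) drawn

Segment lengths:
  seg 1: (0,0) -> (-12.728,12.728), length = 18
  seg 2: (-12.728,12.728) -> (-20.499,19.021), length = 10
  seg 3: (-20.499,19.021) -> (-3.593,20.798), length = 17
  seg 4: (-3.593,20.798) -> (1.38,21.321), length = 5
  seg 5: (1.38,21.321) -> (6.353,21.843), length = 5
Total = 55

Answer: 55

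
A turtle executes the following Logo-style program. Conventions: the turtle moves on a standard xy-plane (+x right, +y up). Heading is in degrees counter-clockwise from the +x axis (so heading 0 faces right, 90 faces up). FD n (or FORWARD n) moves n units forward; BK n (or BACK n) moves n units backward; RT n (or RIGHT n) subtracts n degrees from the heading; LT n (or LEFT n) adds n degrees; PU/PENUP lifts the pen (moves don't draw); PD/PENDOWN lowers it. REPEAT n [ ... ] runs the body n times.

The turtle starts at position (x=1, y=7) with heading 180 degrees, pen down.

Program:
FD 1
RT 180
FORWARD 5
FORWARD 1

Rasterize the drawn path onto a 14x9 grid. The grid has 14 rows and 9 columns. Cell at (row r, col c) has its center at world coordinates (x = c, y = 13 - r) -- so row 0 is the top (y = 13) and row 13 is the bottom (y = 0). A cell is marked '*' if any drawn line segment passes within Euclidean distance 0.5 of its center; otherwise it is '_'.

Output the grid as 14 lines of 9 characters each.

Answer: _________
_________
_________
_________
_________
_________
*******__
_________
_________
_________
_________
_________
_________
_________

Derivation:
Segment 0: (1,7) -> (0,7)
Segment 1: (0,7) -> (5,7)
Segment 2: (5,7) -> (6,7)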